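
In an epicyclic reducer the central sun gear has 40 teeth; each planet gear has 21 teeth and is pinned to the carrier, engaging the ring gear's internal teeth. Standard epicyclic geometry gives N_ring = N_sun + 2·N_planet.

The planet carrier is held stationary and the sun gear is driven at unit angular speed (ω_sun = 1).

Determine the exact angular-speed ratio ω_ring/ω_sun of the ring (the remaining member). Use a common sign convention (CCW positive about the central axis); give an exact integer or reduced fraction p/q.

-20/41

N_ring = 40 + 2·21 = 82
40(ω_s−ω_c) = −82(ω_r−ω_c),  ω_c=0, ω_s=1
ω_r = 0 − (40/82)(1−0) = -20/41
ω_r/ω_s = -20/41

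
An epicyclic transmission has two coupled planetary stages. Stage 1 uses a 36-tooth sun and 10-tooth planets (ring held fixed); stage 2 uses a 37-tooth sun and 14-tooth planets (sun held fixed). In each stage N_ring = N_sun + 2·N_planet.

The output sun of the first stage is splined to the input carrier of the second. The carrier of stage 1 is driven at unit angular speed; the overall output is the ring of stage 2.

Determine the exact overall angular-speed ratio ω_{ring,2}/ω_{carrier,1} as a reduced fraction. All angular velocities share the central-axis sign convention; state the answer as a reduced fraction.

782/195

Stage 1: N_ring = 36 + 2·10 = 56
Stage 1: 36(ω_s−ω_c) = −56(ω_r−ω_c),  ω_r=0, ω_c=1
Stage 1: ω_s = 1 − (56/36)(0−1) = 23/9
  ⇒ ω_s¹/ω_c¹ = 23/9
Stage 2: N_ring = 37 + 2·14 = 65
Stage 2: 37(ω_s−ω_c) = −65(ω_r−ω_c),  ω_s=0, ω_c=1
Stage 2: ω_r = 1 − (37/65)(0−1) = 102/65
  ⇒ ω_r²/ω_c² = 102/65
Coupling ω_c² = ω_s¹ ⇒ overall = 23/9 × 102/65 = 782/195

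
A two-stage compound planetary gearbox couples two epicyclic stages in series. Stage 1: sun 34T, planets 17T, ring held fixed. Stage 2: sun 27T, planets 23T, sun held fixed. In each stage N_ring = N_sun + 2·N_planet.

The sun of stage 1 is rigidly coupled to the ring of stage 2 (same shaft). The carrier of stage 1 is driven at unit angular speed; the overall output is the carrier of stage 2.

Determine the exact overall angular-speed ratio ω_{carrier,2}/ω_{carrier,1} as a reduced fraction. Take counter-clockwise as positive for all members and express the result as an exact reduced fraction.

Stage 1: N_ring = 34 + 2·17 = 68
Stage 1: 34(ω_s−ω_c) = −68(ω_r−ω_c),  ω_r=0, ω_c=1
Stage 1: ω_s = 1 − (68/34)(0−1) = 3
  ⇒ ω_s¹/ω_c¹ = 3
Stage 2: N_ring = 27 + 2·23 = 73
Stage 2: 27(ω_s−ω_c) = −73(ω_r−ω_c),  ω_s=0, ω_r=1
Stage 2: 27(0−ω_c) = −73(1−ω_c)  ⇒  100ω_c = 73  ⇒  ω_c = 73/100
  ⇒ ω_c²/ω_r² = 73/100
Coupling ω_r² = ω_s¹ ⇒ overall = 3 × 73/100 = 219/100

219/100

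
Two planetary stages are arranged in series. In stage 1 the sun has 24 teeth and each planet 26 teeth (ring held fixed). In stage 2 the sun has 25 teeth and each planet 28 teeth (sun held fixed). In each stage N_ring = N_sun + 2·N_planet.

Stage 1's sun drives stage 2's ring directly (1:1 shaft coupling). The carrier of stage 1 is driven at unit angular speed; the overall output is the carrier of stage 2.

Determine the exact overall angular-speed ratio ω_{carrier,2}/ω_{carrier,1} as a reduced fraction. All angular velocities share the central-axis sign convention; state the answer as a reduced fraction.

Stage 1: N_ring = 24 + 2·26 = 76
Stage 1: 24(ω_s−ω_c) = −76(ω_r−ω_c),  ω_r=0, ω_c=1
Stage 1: ω_s = 1 − (76/24)(0−1) = 25/6
  ⇒ ω_s¹/ω_c¹ = 25/6
Stage 2: N_ring = 25 + 2·28 = 81
Stage 2: 25(ω_s−ω_c) = −81(ω_r−ω_c),  ω_s=0, ω_r=1
Stage 2: 25(0−ω_c) = −81(1−ω_c)  ⇒  106ω_c = 81  ⇒  ω_c = 81/106
  ⇒ ω_c²/ω_r² = 81/106
Coupling ω_r² = ω_s¹ ⇒ overall = 25/6 × 81/106 = 675/212

675/212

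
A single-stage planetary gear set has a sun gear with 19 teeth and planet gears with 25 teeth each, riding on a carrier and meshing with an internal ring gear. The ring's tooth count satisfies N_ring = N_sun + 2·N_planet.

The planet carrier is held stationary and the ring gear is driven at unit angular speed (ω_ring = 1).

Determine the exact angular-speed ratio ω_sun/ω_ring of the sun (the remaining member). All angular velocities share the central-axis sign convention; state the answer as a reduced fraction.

N_ring = 19 + 2·25 = 69
19(ω_s−ω_c) = −69(ω_r−ω_c),  ω_c=0, ω_r=1
ω_s = 0 − (69/19)(1−0) = -69/19
ω_s/ω_r = -69/19

-69/19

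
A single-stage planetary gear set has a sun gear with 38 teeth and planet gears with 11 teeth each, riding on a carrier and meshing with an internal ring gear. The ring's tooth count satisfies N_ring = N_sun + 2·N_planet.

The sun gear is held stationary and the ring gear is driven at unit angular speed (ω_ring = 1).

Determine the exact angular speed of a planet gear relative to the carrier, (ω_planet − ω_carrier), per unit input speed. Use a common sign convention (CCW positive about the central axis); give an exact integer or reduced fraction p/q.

N_ring = 38 + 2·11 = 60
38(ω_s−ω_c) = −60(ω_r−ω_c),  ω_s=0, ω_r=1
38(0−ω_c) = −60(1−ω_c)  ⇒  98ω_c = 60  ⇒  ω_c = 30/49
sun–planet: 38·(0−30/49) = −11·(ω_p−ω_c)  ⇒  ω_p−ω_c = −(38/11)·(-30/49) = 1140/539

1140/539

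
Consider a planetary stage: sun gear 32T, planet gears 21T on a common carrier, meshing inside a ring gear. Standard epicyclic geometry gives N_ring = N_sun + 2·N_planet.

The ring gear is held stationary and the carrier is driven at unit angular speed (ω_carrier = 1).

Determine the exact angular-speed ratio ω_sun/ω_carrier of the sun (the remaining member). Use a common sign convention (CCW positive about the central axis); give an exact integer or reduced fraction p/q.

N_ring = 32 + 2·21 = 74
32(ω_s−ω_c) = −74(ω_r−ω_c),  ω_r=0, ω_c=1
ω_s = 1 − (74/32)(0−1) = 53/16
ω_s/ω_c = 53/16

53/16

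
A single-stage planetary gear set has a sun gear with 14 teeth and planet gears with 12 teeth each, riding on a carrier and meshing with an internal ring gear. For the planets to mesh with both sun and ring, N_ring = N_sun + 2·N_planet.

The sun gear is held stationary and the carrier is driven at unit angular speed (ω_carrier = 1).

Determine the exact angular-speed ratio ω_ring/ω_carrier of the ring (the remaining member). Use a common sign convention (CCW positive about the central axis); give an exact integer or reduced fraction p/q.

26/19

N_ring = 14 + 2·12 = 38
14(ω_s−ω_c) = −38(ω_r−ω_c),  ω_s=0, ω_c=1
ω_r = 1 − (14/38)(0−1) = 26/19
ω_r/ω_c = 26/19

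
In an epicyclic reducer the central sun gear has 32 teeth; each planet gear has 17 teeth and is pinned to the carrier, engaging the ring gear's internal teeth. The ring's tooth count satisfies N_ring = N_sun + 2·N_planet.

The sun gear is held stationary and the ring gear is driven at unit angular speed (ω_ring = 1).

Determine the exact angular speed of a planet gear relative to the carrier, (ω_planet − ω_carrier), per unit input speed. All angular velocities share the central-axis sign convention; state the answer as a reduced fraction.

1056/833

N_ring = 32 + 2·17 = 66
32(ω_s−ω_c) = −66(ω_r−ω_c),  ω_s=0, ω_r=1
32(0−ω_c) = −66(1−ω_c)  ⇒  98ω_c = 66  ⇒  ω_c = 33/49
sun–planet: 32·(0−33/49) = −17·(ω_p−ω_c)  ⇒  ω_p−ω_c = −(32/17)·(-33/49) = 1056/833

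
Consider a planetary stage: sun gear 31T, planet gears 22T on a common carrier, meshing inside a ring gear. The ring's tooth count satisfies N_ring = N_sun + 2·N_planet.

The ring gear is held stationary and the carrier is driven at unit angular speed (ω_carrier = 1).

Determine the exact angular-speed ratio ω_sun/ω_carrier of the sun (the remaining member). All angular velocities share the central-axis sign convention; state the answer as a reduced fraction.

106/31

N_ring = 31 + 2·22 = 75
31(ω_s−ω_c) = −75(ω_r−ω_c),  ω_r=0, ω_c=1
ω_s = 1 − (75/31)(0−1) = 106/31
ω_s/ω_c = 106/31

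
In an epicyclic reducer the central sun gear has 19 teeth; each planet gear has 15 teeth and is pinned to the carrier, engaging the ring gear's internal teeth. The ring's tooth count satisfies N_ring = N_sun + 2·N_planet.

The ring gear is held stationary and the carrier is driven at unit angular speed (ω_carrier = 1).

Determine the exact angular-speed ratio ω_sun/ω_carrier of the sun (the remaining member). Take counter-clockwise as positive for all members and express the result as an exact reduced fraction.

68/19

N_ring = 19 + 2·15 = 49
19(ω_s−ω_c) = −49(ω_r−ω_c),  ω_r=0, ω_c=1
ω_s = 1 − (49/19)(0−1) = 68/19
ω_s/ω_c = 68/19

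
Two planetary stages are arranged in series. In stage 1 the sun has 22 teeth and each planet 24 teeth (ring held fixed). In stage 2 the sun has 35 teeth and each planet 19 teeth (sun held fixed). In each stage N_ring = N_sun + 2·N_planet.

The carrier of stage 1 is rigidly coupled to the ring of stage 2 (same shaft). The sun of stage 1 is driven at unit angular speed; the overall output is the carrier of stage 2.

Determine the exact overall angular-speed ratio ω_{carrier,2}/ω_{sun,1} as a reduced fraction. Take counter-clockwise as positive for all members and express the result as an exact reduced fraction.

Stage 1: N_ring = 22 + 2·24 = 70
Stage 1: 22(ω_s−ω_c) = −70(ω_r−ω_c),  ω_r=0, ω_s=1
Stage 1: 22(1−ω_c) = −70(0−ω_c)  ⇒  92ω_c = 22  ⇒  ω_c = 11/46
  ⇒ ω_c¹/ω_s¹ = 11/46
Stage 2: N_ring = 35 + 2·19 = 73
Stage 2: 35(ω_s−ω_c) = −73(ω_r−ω_c),  ω_s=0, ω_r=1
Stage 2: 35(0−ω_c) = −73(1−ω_c)  ⇒  108ω_c = 73  ⇒  ω_c = 73/108
  ⇒ ω_c²/ω_r² = 73/108
Coupling ω_r² = ω_c¹ ⇒ overall = 11/46 × 73/108 = 803/4968

803/4968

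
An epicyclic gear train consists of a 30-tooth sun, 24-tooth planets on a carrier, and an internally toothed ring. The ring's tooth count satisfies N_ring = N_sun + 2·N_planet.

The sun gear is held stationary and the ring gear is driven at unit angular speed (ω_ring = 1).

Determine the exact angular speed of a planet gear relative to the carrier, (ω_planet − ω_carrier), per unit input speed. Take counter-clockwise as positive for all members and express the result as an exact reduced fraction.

65/72

N_ring = 30 + 2·24 = 78
30(ω_s−ω_c) = −78(ω_r−ω_c),  ω_s=0, ω_r=1
30(0−ω_c) = −78(1−ω_c)  ⇒  108ω_c = 78  ⇒  ω_c = 13/18
sun–planet: 30·(0−13/18) = −24·(ω_p−ω_c)  ⇒  ω_p−ω_c = −(30/24)·(-13/18) = 65/72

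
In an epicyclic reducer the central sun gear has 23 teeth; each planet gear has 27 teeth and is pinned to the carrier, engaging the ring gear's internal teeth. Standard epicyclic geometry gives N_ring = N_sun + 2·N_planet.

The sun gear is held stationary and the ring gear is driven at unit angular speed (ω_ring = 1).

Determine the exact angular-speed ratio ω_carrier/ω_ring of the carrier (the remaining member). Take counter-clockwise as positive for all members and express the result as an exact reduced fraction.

77/100

N_ring = 23 + 2·27 = 77
23(ω_s−ω_c) = −77(ω_r−ω_c),  ω_s=0, ω_r=1
23(0−ω_c) = −77(1−ω_c)  ⇒  100ω_c = 77  ⇒  ω_c = 77/100
ω_c/ω_r = 77/100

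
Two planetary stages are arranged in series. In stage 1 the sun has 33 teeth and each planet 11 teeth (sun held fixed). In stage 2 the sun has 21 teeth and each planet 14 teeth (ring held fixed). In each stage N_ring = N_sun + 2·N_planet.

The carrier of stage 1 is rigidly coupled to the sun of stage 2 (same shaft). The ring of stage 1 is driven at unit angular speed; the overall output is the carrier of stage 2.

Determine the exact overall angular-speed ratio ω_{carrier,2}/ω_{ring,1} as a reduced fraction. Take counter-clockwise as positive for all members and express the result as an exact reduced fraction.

3/16

Stage 1: N_ring = 33 + 2·11 = 55
Stage 1: 33(ω_s−ω_c) = −55(ω_r−ω_c),  ω_s=0, ω_r=1
Stage 1: 33(0−ω_c) = −55(1−ω_c)  ⇒  88ω_c = 55  ⇒  ω_c = 5/8
  ⇒ ω_c¹/ω_r¹ = 5/8
Stage 2: N_ring = 21 + 2·14 = 49
Stage 2: 21(ω_s−ω_c) = −49(ω_r−ω_c),  ω_r=0, ω_s=1
Stage 2: 21(1−ω_c) = −49(0−ω_c)  ⇒  70ω_c = 21  ⇒  ω_c = 3/10
  ⇒ ω_c²/ω_s² = 3/10
Coupling ω_s² = ω_c¹ ⇒ overall = 5/8 × 3/10 = 3/16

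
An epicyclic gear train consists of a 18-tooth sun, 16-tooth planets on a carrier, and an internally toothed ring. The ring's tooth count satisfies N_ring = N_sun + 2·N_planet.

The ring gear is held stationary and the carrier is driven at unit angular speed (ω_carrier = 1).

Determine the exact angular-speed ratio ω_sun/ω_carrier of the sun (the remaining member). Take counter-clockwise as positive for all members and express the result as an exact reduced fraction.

N_ring = 18 + 2·16 = 50
18(ω_s−ω_c) = −50(ω_r−ω_c),  ω_r=0, ω_c=1
ω_s = 1 − (50/18)(0−1) = 34/9
ω_s/ω_c = 34/9

34/9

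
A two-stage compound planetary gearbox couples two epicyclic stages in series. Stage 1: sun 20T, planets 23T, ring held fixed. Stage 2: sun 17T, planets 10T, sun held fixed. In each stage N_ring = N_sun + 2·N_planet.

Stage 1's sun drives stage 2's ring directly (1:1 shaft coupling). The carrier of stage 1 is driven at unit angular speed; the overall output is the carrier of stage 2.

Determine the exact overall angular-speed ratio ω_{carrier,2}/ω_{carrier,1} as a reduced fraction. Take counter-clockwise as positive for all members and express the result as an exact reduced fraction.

Stage 1: N_ring = 20 + 2·23 = 66
Stage 1: 20(ω_s−ω_c) = −66(ω_r−ω_c),  ω_r=0, ω_c=1
Stage 1: ω_s = 1 − (66/20)(0−1) = 43/10
  ⇒ ω_s¹/ω_c¹ = 43/10
Stage 2: N_ring = 17 + 2·10 = 37
Stage 2: 17(ω_s−ω_c) = −37(ω_r−ω_c),  ω_s=0, ω_r=1
Stage 2: 17(0−ω_c) = −37(1−ω_c)  ⇒  54ω_c = 37  ⇒  ω_c = 37/54
  ⇒ ω_c²/ω_r² = 37/54
Coupling ω_r² = ω_s¹ ⇒ overall = 43/10 × 37/54 = 1591/540

1591/540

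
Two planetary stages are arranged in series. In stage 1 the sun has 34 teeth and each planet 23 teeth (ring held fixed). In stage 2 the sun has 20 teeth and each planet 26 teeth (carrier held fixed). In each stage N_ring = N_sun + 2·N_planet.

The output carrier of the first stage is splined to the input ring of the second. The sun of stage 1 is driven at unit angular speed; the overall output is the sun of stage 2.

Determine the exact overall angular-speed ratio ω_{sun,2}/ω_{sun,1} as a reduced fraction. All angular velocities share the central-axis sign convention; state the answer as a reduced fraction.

Stage 1: N_ring = 34 + 2·23 = 80
Stage 1: 34(ω_s−ω_c) = −80(ω_r−ω_c),  ω_r=0, ω_s=1
Stage 1: 34(1−ω_c) = −80(0−ω_c)  ⇒  114ω_c = 34  ⇒  ω_c = 17/57
  ⇒ ω_c¹/ω_s¹ = 17/57
Stage 2: N_ring = 20 + 2·26 = 72
Stage 2: 20(ω_s−ω_c) = −72(ω_r−ω_c),  ω_c=0, ω_r=1
Stage 2: ω_s = 0 − (72/20)(1−0) = -18/5
  ⇒ ω_s²/ω_r² = -18/5
Coupling ω_r² = ω_c¹ ⇒ overall = 17/57 × -18/5 = -102/95

-102/95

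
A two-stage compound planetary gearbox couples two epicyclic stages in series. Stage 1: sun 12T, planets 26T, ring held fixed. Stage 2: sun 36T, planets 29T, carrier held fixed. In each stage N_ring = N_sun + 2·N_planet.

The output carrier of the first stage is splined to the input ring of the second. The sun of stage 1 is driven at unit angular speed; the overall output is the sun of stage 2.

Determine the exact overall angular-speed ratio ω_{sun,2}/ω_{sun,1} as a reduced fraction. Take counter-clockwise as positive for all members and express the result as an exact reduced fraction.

Stage 1: N_ring = 12 + 2·26 = 64
Stage 1: 12(ω_s−ω_c) = −64(ω_r−ω_c),  ω_r=0, ω_s=1
Stage 1: 12(1−ω_c) = −64(0−ω_c)  ⇒  76ω_c = 12  ⇒  ω_c = 3/19
  ⇒ ω_c¹/ω_s¹ = 3/19
Stage 2: N_ring = 36 + 2·29 = 94
Stage 2: 36(ω_s−ω_c) = −94(ω_r−ω_c),  ω_c=0, ω_r=1
Stage 2: ω_s = 0 − (94/36)(1−0) = -47/18
  ⇒ ω_s²/ω_r² = -47/18
Coupling ω_r² = ω_c¹ ⇒ overall = 3/19 × -47/18 = -47/114

-47/114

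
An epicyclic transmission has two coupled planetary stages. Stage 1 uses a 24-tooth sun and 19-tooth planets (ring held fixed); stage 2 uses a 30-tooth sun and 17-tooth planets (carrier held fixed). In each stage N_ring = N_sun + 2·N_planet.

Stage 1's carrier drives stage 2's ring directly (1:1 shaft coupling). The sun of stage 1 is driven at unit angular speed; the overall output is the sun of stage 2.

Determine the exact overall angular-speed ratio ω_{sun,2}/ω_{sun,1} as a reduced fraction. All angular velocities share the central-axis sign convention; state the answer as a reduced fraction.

Stage 1: N_ring = 24 + 2·19 = 62
Stage 1: 24(ω_s−ω_c) = −62(ω_r−ω_c),  ω_r=0, ω_s=1
Stage 1: 24(1−ω_c) = −62(0−ω_c)  ⇒  86ω_c = 24  ⇒  ω_c = 12/43
  ⇒ ω_c¹/ω_s¹ = 12/43
Stage 2: N_ring = 30 + 2·17 = 64
Stage 2: 30(ω_s−ω_c) = −64(ω_r−ω_c),  ω_c=0, ω_r=1
Stage 2: ω_s = 0 − (64/30)(1−0) = -32/15
  ⇒ ω_s²/ω_r² = -32/15
Coupling ω_r² = ω_c¹ ⇒ overall = 12/43 × -32/15 = -128/215

-128/215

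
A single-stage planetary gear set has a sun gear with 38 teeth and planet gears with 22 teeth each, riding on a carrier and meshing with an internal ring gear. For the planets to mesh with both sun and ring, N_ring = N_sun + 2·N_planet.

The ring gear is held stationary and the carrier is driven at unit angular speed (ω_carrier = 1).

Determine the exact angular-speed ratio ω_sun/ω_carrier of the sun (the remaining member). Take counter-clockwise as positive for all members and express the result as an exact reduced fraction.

N_ring = 38 + 2·22 = 82
38(ω_s−ω_c) = −82(ω_r−ω_c),  ω_r=0, ω_c=1
ω_s = 1 − (82/38)(0−1) = 60/19
ω_s/ω_c = 60/19

60/19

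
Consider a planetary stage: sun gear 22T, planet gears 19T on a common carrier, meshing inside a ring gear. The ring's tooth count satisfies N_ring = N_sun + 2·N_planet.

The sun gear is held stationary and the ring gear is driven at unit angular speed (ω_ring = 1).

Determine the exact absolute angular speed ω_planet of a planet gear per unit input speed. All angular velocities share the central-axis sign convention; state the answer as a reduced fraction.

30/19

N_ring = 22 + 2·19 = 60
22(ω_s−ω_c) = −60(ω_r−ω_c),  ω_s=0, ω_r=1
22(0−ω_c) = −60(1−ω_c)  ⇒  82ω_c = 60  ⇒  ω_c = 30/41
sun–planet: 22·(0−30/41) = −19·(ω_p−ω_c)  ⇒  ω_p−ω_c = −(22/19)·(-30/41) = 660/779
ω_p = 30/41 + 660/779 = 30/19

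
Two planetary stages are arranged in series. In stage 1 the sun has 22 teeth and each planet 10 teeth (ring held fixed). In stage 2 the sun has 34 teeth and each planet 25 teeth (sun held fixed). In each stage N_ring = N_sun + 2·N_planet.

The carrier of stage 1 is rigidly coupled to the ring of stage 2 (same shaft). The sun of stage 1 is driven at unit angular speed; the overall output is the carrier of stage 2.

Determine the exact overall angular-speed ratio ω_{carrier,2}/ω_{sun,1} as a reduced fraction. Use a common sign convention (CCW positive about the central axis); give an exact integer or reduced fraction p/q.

231/944

Stage 1: N_ring = 22 + 2·10 = 42
Stage 1: 22(ω_s−ω_c) = −42(ω_r−ω_c),  ω_r=0, ω_s=1
Stage 1: 22(1−ω_c) = −42(0−ω_c)  ⇒  64ω_c = 22  ⇒  ω_c = 11/32
  ⇒ ω_c¹/ω_s¹ = 11/32
Stage 2: N_ring = 34 + 2·25 = 84
Stage 2: 34(ω_s−ω_c) = −84(ω_r−ω_c),  ω_s=0, ω_r=1
Stage 2: 34(0−ω_c) = −84(1−ω_c)  ⇒  118ω_c = 84  ⇒  ω_c = 42/59
  ⇒ ω_c²/ω_r² = 42/59
Coupling ω_r² = ω_c¹ ⇒ overall = 11/32 × 42/59 = 231/944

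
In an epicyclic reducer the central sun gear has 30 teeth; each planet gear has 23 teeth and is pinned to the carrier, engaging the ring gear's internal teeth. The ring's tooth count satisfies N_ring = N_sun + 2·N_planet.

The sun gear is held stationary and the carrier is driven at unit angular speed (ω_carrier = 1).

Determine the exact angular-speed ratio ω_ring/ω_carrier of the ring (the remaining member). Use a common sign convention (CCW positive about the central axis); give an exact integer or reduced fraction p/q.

N_ring = 30 + 2·23 = 76
30(ω_s−ω_c) = −76(ω_r−ω_c),  ω_s=0, ω_c=1
ω_r = 1 − (30/76)(0−1) = 53/38
ω_r/ω_c = 53/38

53/38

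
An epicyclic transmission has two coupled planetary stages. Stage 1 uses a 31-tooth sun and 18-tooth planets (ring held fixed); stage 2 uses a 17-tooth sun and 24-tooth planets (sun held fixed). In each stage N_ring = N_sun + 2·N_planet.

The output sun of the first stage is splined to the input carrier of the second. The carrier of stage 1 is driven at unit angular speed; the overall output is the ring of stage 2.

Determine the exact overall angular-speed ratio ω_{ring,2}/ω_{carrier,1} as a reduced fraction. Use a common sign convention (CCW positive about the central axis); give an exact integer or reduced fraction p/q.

8036/2015

Stage 1: N_ring = 31 + 2·18 = 67
Stage 1: 31(ω_s−ω_c) = −67(ω_r−ω_c),  ω_r=0, ω_c=1
Stage 1: ω_s = 1 − (67/31)(0−1) = 98/31
  ⇒ ω_s¹/ω_c¹ = 98/31
Stage 2: N_ring = 17 + 2·24 = 65
Stage 2: 17(ω_s−ω_c) = −65(ω_r−ω_c),  ω_s=0, ω_c=1
Stage 2: ω_r = 1 − (17/65)(0−1) = 82/65
  ⇒ ω_r²/ω_c² = 82/65
Coupling ω_c² = ω_s¹ ⇒ overall = 98/31 × 82/65 = 8036/2015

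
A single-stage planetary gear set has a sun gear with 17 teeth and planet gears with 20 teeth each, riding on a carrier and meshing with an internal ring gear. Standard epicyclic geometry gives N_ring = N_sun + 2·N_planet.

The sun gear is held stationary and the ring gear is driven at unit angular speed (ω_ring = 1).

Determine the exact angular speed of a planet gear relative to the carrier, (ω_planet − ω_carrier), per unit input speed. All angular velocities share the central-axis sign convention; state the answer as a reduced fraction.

N_ring = 17 + 2·20 = 57
17(ω_s−ω_c) = −57(ω_r−ω_c),  ω_s=0, ω_r=1
17(0−ω_c) = −57(1−ω_c)  ⇒  74ω_c = 57  ⇒  ω_c = 57/74
sun–planet: 17·(0−57/74) = −20·(ω_p−ω_c)  ⇒  ω_p−ω_c = −(17/20)·(-57/74) = 969/1480

969/1480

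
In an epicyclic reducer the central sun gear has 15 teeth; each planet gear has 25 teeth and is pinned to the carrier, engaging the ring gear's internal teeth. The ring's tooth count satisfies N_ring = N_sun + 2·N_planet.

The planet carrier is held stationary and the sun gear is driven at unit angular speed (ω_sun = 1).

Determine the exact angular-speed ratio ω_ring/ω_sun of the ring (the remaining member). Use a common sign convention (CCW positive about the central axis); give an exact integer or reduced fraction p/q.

-3/13

N_ring = 15 + 2·25 = 65
15(ω_s−ω_c) = −65(ω_r−ω_c),  ω_c=0, ω_s=1
ω_r = 0 − (15/65)(1−0) = -3/13
ω_r/ω_s = -3/13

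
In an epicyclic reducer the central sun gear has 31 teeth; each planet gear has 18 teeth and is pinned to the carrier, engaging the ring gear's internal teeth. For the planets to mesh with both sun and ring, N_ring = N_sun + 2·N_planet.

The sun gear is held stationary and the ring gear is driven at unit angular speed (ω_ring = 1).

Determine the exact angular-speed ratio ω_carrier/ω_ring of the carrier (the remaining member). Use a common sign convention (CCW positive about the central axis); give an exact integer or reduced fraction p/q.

67/98

N_ring = 31 + 2·18 = 67
31(ω_s−ω_c) = −67(ω_r−ω_c),  ω_s=0, ω_r=1
31(0−ω_c) = −67(1−ω_c)  ⇒  98ω_c = 67  ⇒  ω_c = 67/98
ω_c/ω_r = 67/98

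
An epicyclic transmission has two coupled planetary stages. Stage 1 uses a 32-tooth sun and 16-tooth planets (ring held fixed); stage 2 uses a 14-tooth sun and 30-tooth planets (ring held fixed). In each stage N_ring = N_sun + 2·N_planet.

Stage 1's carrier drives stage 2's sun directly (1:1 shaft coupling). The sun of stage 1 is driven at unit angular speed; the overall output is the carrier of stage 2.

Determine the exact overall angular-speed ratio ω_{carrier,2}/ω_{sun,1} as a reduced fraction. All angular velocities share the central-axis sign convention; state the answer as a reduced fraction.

Stage 1: N_ring = 32 + 2·16 = 64
Stage 1: 32(ω_s−ω_c) = −64(ω_r−ω_c),  ω_r=0, ω_s=1
Stage 1: 32(1−ω_c) = −64(0−ω_c)  ⇒  96ω_c = 32  ⇒  ω_c = 1/3
  ⇒ ω_c¹/ω_s¹ = 1/3
Stage 2: N_ring = 14 + 2·30 = 74
Stage 2: 14(ω_s−ω_c) = −74(ω_r−ω_c),  ω_r=0, ω_s=1
Stage 2: 14(1−ω_c) = −74(0−ω_c)  ⇒  88ω_c = 14  ⇒  ω_c = 7/44
  ⇒ ω_c²/ω_s² = 7/44
Coupling ω_s² = ω_c¹ ⇒ overall = 1/3 × 7/44 = 7/132

7/132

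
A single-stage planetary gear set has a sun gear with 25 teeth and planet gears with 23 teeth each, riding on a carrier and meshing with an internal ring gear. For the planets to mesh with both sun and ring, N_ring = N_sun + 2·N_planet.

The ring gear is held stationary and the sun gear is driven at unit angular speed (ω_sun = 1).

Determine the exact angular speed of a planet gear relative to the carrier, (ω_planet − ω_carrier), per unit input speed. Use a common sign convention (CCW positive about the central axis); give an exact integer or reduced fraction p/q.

-1775/2208

N_ring = 25 + 2·23 = 71
25(ω_s−ω_c) = −71(ω_r−ω_c),  ω_r=0, ω_s=1
25(1−ω_c) = −71(0−ω_c)  ⇒  96ω_c = 25  ⇒  ω_c = 25/96
sun–planet: 25·(1−25/96) = −23·(ω_p−ω_c)  ⇒  ω_p−ω_c = −(25/23)·(71/96) = -1775/2208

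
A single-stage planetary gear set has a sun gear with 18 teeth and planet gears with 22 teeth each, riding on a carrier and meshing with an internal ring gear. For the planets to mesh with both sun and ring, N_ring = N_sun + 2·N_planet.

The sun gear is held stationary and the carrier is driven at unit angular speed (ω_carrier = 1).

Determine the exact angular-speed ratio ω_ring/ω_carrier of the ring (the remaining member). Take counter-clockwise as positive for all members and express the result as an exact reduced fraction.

40/31

N_ring = 18 + 2·22 = 62
18(ω_s−ω_c) = −62(ω_r−ω_c),  ω_s=0, ω_c=1
ω_r = 1 − (18/62)(0−1) = 40/31
ω_r/ω_c = 40/31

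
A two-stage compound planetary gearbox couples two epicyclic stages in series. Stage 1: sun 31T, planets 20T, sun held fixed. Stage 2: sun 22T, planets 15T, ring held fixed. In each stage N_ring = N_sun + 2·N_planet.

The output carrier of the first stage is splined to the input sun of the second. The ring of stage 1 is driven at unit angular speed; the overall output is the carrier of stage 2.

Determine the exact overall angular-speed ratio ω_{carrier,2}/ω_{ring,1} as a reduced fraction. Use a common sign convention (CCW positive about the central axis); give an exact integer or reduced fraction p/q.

Stage 1: N_ring = 31 + 2·20 = 71
Stage 1: 31(ω_s−ω_c) = −71(ω_r−ω_c),  ω_s=0, ω_r=1
Stage 1: 31(0−ω_c) = −71(1−ω_c)  ⇒  102ω_c = 71  ⇒  ω_c = 71/102
  ⇒ ω_c¹/ω_r¹ = 71/102
Stage 2: N_ring = 22 + 2·15 = 52
Stage 2: 22(ω_s−ω_c) = −52(ω_r−ω_c),  ω_r=0, ω_s=1
Stage 2: 22(1−ω_c) = −52(0−ω_c)  ⇒  74ω_c = 22  ⇒  ω_c = 11/37
  ⇒ ω_c²/ω_s² = 11/37
Coupling ω_s² = ω_c¹ ⇒ overall = 71/102 × 11/37 = 781/3774

781/3774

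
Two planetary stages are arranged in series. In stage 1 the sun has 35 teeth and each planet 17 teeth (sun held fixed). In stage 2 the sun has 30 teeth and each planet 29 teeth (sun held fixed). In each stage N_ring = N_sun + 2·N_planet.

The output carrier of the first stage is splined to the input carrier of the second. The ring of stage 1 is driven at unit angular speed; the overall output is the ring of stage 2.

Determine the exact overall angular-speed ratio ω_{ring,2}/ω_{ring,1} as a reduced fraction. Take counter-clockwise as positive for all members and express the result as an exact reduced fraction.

Stage 1: N_ring = 35 + 2·17 = 69
Stage 1: 35(ω_s−ω_c) = −69(ω_r−ω_c),  ω_s=0, ω_r=1
Stage 1: 35(0−ω_c) = −69(1−ω_c)  ⇒  104ω_c = 69  ⇒  ω_c = 69/104
  ⇒ ω_c¹/ω_r¹ = 69/104
Stage 2: N_ring = 30 + 2·29 = 88
Stage 2: 30(ω_s−ω_c) = −88(ω_r−ω_c),  ω_s=0, ω_c=1
Stage 2: ω_r = 1 − (30/88)(0−1) = 59/44
  ⇒ ω_r²/ω_c² = 59/44
Coupling ω_c² = ω_c¹ ⇒ overall = 69/104 × 59/44 = 4071/4576

4071/4576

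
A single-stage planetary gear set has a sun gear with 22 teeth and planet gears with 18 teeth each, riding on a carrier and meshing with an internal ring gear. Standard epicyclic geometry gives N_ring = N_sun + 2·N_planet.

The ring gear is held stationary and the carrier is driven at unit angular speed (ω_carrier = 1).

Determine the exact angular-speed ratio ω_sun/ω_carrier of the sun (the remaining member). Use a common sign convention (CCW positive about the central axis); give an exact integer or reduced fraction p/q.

40/11

N_ring = 22 + 2·18 = 58
22(ω_s−ω_c) = −58(ω_r−ω_c),  ω_r=0, ω_c=1
ω_s = 1 − (58/22)(0−1) = 40/11
ω_s/ω_c = 40/11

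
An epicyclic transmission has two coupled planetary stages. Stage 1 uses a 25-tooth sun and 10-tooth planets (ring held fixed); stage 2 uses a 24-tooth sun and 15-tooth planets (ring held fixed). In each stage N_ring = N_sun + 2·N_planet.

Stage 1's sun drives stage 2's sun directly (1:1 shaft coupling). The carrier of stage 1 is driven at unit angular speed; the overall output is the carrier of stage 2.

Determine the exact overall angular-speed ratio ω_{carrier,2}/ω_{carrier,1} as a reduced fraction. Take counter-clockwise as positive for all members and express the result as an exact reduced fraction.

56/65

Stage 1: N_ring = 25 + 2·10 = 45
Stage 1: 25(ω_s−ω_c) = −45(ω_r−ω_c),  ω_r=0, ω_c=1
Stage 1: ω_s = 1 − (45/25)(0−1) = 14/5
  ⇒ ω_s¹/ω_c¹ = 14/5
Stage 2: N_ring = 24 + 2·15 = 54
Stage 2: 24(ω_s−ω_c) = −54(ω_r−ω_c),  ω_r=0, ω_s=1
Stage 2: 24(1−ω_c) = −54(0−ω_c)  ⇒  78ω_c = 24  ⇒  ω_c = 4/13
  ⇒ ω_c²/ω_s² = 4/13
Coupling ω_s² = ω_s¹ ⇒ overall = 14/5 × 4/13 = 56/65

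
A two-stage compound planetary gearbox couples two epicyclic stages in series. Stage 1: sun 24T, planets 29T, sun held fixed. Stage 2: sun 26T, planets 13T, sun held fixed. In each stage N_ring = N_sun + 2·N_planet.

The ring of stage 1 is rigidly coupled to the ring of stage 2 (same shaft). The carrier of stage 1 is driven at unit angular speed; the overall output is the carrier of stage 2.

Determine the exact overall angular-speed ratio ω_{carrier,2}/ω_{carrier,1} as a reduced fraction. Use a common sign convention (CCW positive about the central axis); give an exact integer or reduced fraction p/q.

Stage 1: N_ring = 24 + 2·29 = 82
Stage 1: 24(ω_s−ω_c) = −82(ω_r−ω_c),  ω_s=0, ω_c=1
Stage 1: ω_r = 1 − (24/82)(0−1) = 53/41
  ⇒ ω_r¹/ω_c¹ = 53/41
Stage 2: N_ring = 26 + 2·13 = 52
Stage 2: 26(ω_s−ω_c) = −52(ω_r−ω_c),  ω_s=0, ω_r=1
Stage 2: 26(0−ω_c) = −52(1−ω_c)  ⇒  78ω_c = 52  ⇒  ω_c = 2/3
  ⇒ ω_c²/ω_r² = 2/3
Coupling ω_r² = ω_r¹ ⇒ overall = 53/41 × 2/3 = 106/123

106/123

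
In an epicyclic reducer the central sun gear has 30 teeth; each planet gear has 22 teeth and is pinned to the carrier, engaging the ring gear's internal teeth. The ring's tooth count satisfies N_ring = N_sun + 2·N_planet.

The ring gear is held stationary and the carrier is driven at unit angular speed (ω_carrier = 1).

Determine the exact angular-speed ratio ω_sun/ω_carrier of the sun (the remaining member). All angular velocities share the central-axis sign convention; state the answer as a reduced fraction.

52/15

N_ring = 30 + 2·22 = 74
30(ω_s−ω_c) = −74(ω_r−ω_c),  ω_r=0, ω_c=1
ω_s = 1 − (74/30)(0−1) = 52/15
ω_s/ω_c = 52/15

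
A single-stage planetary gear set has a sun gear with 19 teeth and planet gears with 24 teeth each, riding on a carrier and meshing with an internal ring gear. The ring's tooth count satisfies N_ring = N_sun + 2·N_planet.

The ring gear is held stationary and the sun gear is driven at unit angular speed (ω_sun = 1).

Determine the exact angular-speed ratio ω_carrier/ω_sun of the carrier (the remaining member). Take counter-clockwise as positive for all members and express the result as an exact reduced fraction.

N_ring = 19 + 2·24 = 67
19(ω_s−ω_c) = −67(ω_r−ω_c),  ω_r=0, ω_s=1
19(1−ω_c) = −67(0−ω_c)  ⇒  86ω_c = 19  ⇒  ω_c = 19/86
ω_c/ω_s = 19/86

19/86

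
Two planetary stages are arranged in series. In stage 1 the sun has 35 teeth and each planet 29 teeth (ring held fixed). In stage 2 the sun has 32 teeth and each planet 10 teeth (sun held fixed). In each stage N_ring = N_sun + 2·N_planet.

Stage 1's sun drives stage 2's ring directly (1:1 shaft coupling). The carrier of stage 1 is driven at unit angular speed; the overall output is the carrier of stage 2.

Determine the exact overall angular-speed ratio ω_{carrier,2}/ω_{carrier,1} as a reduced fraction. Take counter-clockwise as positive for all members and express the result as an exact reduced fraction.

1664/735

Stage 1: N_ring = 35 + 2·29 = 93
Stage 1: 35(ω_s−ω_c) = −93(ω_r−ω_c),  ω_r=0, ω_c=1
Stage 1: ω_s = 1 − (93/35)(0−1) = 128/35
  ⇒ ω_s¹/ω_c¹ = 128/35
Stage 2: N_ring = 32 + 2·10 = 52
Stage 2: 32(ω_s−ω_c) = −52(ω_r−ω_c),  ω_s=0, ω_r=1
Stage 2: 32(0−ω_c) = −52(1−ω_c)  ⇒  84ω_c = 52  ⇒  ω_c = 13/21
  ⇒ ω_c²/ω_r² = 13/21
Coupling ω_r² = ω_s¹ ⇒ overall = 128/35 × 13/21 = 1664/735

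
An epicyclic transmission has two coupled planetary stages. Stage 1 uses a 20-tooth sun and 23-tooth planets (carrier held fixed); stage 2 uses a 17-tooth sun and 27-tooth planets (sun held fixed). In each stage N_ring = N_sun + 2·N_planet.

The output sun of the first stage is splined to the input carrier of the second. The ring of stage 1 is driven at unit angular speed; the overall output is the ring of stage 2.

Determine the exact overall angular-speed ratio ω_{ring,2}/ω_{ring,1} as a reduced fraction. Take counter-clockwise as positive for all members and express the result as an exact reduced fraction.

Stage 1: N_ring = 20 + 2·23 = 66
Stage 1: 20(ω_s−ω_c) = −66(ω_r−ω_c),  ω_c=0, ω_r=1
Stage 1: ω_s = 0 − (66/20)(1−0) = -33/10
  ⇒ ω_s¹/ω_r¹ = -33/10
Stage 2: N_ring = 17 + 2·27 = 71
Stage 2: 17(ω_s−ω_c) = −71(ω_r−ω_c),  ω_s=0, ω_c=1
Stage 2: ω_r = 1 − (17/71)(0−1) = 88/71
  ⇒ ω_r²/ω_c² = 88/71
Coupling ω_c² = ω_s¹ ⇒ overall = -33/10 × 88/71 = -1452/355

-1452/355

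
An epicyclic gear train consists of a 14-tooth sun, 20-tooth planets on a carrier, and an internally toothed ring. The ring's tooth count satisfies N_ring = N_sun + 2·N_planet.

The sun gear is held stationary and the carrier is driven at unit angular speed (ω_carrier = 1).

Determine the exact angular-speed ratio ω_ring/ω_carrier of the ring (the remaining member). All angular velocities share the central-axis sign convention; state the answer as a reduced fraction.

34/27

N_ring = 14 + 2·20 = 54
14(ω_s−ω_c) = −54(ω_r−ω_c),  ω_s=0, ω_c=1
ω_r = 1 − (14/54)(0−1) = 34/27
ω_r/ω_c = 34/27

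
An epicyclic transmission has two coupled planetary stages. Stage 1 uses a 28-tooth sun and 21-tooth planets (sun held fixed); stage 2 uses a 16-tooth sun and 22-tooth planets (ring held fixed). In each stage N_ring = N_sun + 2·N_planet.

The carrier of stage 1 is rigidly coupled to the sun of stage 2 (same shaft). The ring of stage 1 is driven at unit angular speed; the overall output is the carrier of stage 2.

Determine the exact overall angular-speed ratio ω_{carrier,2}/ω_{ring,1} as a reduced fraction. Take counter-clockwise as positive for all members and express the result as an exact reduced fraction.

20/133

Stage 1: N_ring = 28 + 2·21 = 70
Stage 1: 28(ω_s−ω_c) = −70(ω_r−ω_c),  ω_s=0, ω_r=1
Stage 1: 28(0−ω_c) = −70(1−ω_c)  ⇒  98ω_c = 70  ⇒  ω_c = 5/7
  ⇒ ω_c¹/ω_r¹ = 5/7
Stage 2: N_ring = 16 + 2·22 = 60
Stage 2: 16(ω_s−ω_c) = −60(ω_r−ω_c),  ω_r=0, ω_s=1
Stage 2: 16(1−ω_c) = −60(0−ω_c)  ⇒  76ω_c = 16  ⇒  ω_c = 4/19
  ⇒ ω_c²/ω_s² = 4/19
Coupling ω_s² = ω_c¹ ⇒ overall = 5/7 × 4/19 = 20/133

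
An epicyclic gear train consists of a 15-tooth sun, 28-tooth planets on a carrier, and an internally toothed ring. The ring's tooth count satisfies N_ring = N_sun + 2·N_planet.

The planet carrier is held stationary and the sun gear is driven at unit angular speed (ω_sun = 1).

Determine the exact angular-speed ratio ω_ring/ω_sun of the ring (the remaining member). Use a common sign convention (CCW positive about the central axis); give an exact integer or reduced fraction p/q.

-15/71

N_ring = 15 + 2·28 = 71
15(ω_s−ω_c) = −71(ω_r−ω_c),  ω_c=0, ω_s=1
ω_r = 0 − (15/71)(1−0) = -15/71
ω_r/ω_s = -15/71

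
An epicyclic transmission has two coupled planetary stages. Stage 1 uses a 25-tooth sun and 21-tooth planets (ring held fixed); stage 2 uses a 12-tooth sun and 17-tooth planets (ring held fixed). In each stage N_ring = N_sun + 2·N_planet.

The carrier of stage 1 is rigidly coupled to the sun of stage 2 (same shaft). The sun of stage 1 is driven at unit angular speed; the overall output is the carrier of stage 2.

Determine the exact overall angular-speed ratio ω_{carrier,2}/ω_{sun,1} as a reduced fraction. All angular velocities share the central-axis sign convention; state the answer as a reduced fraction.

Stage 1: N_ring = 25 + 2·21 = 67
Stage 1: 25(ω_s−ω_c) = −67(ω_r−ω_c),  ω_r=0, ω_s=1
Stage 1: 25(1−ω_c) = −67(0−ω_c)  ⇒  92ω_c = 25  ⇒  ω_c = 25/92
  ⇒ ω_c¹/ω_s¹ = 25/92
Stage 2: N_ring = 12 + 2·17 = 46
Stage 2: 12(ω_s−ω_c) = −46(ω_r−ω_c),  ω_r=0, ω_s=1
Stage 2: 12(1−ω_c) = −46(0−ω_c)  ⇒  58ω_c = 12  ⇒  ω_c = 6/29
  ⇒ ω_c²/ω_s² = 6/29
Coupling ω_s² = ω_c¹ ⇒ overall = 25/92 × 6/29 = 75/1334

75/1334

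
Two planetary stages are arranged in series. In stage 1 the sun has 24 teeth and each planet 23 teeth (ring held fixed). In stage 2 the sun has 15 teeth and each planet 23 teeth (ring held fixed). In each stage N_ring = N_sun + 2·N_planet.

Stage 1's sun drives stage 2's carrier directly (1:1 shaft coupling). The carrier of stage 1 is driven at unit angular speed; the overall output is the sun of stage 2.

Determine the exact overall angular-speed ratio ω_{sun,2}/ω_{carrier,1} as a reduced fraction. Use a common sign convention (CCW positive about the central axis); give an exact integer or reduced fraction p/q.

893/45

Stage 1: N_ring = 24 + 2·23 = 70
Stage 1: 24(ω_s−ω_c) = −70(ω_r−ω_c),  ω_r=0, ω_c=1
Stage 1: ω_s = 1 − (70/24)(0−1) = 47/12
  ⇒ ω_s¹/ω_c¹ = 47/12
Stage 2: N_ring = 15 + 2·23 = 61
Stage 2: 15(ω_s−ω_c) = −61(ω_r−ω_c),  ω_r=0, ω_c=1
Stage 2: ω_s = 1 − (61/15)(0−1) = 76/15
  ⇒ ω_s²/ω_c² = 76/15
Coupling ω_c² = ω_s¹ ⇒ overall = 47/12 × 76/15 = 893/45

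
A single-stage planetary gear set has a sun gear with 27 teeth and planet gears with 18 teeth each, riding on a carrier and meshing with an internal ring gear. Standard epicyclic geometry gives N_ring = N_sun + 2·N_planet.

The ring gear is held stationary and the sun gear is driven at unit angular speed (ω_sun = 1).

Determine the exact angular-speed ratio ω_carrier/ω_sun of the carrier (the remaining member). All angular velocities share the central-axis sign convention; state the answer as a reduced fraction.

3/10

N_ring = 27 + 2·18 = 63
27(ω_s−ω_c) = −63(ω_r−ω_c),  ω_r=0, ω_s=1
27(1−ω_c) = −63(0−ω_c)  ⇒  90ω_c = 27  ⇒  ω_c = 3/10
ω_c/ω_s = 3/10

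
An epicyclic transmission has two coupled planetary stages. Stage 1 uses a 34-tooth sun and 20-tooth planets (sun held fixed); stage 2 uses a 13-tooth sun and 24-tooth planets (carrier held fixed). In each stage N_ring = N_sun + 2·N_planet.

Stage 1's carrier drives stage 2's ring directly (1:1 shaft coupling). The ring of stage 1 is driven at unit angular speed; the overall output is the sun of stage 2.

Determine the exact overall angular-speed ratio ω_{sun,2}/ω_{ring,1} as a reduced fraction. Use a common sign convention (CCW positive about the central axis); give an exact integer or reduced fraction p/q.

Stage 1: N_ring = 34 + 2·20 = 74
Stage 1: 34(ω_s−ω_c) = −74(ω_r−ω_c),  ω_s=0, ω_r=1
Stage 1: 34(0−ω_c) = −74(1−ω_c)  ⇒  108ω_c = 74  ⇒  ω_c = 37/54
  ⇒ ω_c¹/ω_r¹ = 37/54
Stage 2: N_ring = 13 + 2·24 = 61
Stage 2: 13(ω_s−ω_c) = −61(ω_r−ω_c),  ω_c=0, ω_r=1
Stage 2: ω_s = 0 − (61/13)(1−0) = -61/13
  ⇒ ω_s²/ω_r² = -61/13
Coupling ω_r² = ω_c¹ ⇒ overall = 37/54 × -61/13 = -2257/702

-2257/702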